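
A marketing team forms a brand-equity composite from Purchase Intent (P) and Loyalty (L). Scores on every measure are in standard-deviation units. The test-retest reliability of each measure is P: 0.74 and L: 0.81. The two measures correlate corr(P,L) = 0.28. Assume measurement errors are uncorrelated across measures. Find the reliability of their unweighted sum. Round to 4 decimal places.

Var(P+L) = 2 + 2·[0.28] = 2 + 0.56 = 2.56.
Under uncorrelated errors the observed covariances equal the true-score covariances, so only the own-variance terms attenuate.
True-score variance = [0.74 + 0.81] + 0.56 = 1.55 + 0.56 = 2.11.
Reliability = 2.11 / 2.56 = 0.8242.

0.8242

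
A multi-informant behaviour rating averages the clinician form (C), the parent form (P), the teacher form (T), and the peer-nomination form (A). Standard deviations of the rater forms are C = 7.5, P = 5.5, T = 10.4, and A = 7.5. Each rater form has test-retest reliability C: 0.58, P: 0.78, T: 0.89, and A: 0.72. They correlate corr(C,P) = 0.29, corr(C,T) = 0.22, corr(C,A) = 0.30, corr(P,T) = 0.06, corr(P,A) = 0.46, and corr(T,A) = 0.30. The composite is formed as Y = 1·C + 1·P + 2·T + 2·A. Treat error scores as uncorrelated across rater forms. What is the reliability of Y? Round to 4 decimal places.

0.8807

Var(Y) = 7.5² + 5.5² + 2²·10.4² + 2²·7.5² + 2·[7.5·5.5·0.29 + 2·7.5·10.4·0.22 + 2·7.5·7.5·0.30 + 2·5.5·10.4·0.06 + 2·5.5·7.5·0.46 + 4·10.4·7.5·0.30] = 744.14 + 436.893 = 1181.03.
With uncorrelated errors the cross-covariances are all true-score covariance, so they carry over unchanged; only the diagonal terms shrink to ρᵢσᵢ².
True-score variance = [7.5²·0.58 + 5.5²·0.78 + 2²·10.4²·0.89 + 2²·7.5²·0.72] + 436.893 = 603.27 + 436.893 = 1040.16.
Reliability = 1040.16 / 1181.03 = 0.8807.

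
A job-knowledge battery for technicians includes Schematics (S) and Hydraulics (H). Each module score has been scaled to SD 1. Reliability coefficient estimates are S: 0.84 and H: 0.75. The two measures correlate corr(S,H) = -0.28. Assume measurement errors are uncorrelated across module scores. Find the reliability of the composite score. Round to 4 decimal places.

0.7153

Var(S+H) = 2 + 2·[(-0.28)] = 2 − 0.56 = 1.44.
Under uncorrelated errors the observed covariances equal the true-score covariances, so only the own-variance terms attenuate.
True-score variance = [0.84 + 0.75] − 0.56 = 1.59 − 0.56 = 1.03.
Reliability = 1.03 / 1.44 = 0.7153.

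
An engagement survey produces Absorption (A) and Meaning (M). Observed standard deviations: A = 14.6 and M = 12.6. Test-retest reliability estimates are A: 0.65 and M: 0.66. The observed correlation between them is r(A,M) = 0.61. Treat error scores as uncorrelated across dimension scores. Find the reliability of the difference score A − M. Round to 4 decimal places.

0.1282

Var(A−M) = 14.6² + 12.6² − 2·14.6·12.6·0.61 = 371.92 − 224.431 = 147.489.
Because errors are independent across components, Cov(Tᵢ,Tⱼ) = Cov(Xᵢ,Xⱼ); the off-diagonal part of the true-score variance is the same as above.
True-score variance = [14.6²·0.65 + 12.6²·0.66] − 224.431 = 243.336 − 224.431 = 18.9044.
Reliability = 18.9044 / 147.489 = 0.1282.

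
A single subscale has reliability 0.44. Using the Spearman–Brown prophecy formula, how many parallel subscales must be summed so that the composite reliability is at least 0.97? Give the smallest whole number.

k ≥ ρ*(1−ρ₁)/(ρ₁(1−ρ*)) = 0.97·0.56 / (0.44·0.03) = 41.152.
Smallest integer k = 42.

42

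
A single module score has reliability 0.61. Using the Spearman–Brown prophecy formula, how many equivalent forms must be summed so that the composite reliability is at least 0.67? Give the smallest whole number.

k ≥ ρ*(1−ρ₁)/(ρ₁(1−ρ*)) = 0.67·0.39 / (0.61·0.33) = 1.298.
Smallest integer k = 2.

2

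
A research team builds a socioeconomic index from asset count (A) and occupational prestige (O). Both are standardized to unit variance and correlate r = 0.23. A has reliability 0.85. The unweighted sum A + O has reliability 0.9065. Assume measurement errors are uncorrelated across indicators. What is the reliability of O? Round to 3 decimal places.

Var(A+O) = 2 + 2·0.23 = 2.460.
True-score variance = ρ_A + ρ_O + 2·0.23, so 0.9065 = (0.85 + ρ_O + 0.46) / 2.460.
ρ_O = 0.9065·2.460 − 0.85 − 0.46 = 0.920.

0.920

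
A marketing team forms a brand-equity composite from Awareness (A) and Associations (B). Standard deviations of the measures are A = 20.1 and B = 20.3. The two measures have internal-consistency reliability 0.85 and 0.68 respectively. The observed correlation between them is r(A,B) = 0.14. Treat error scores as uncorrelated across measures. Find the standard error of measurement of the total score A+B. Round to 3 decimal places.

13.873

Var(total) = 816.1 + 114.248 = 930.348.
True-score variance = 623.63 + 114.248 = 737.878, so reliability = 0.7931.
Error variance = 930.348 − 737.878 = 192.47; SEM = √192.47 = 13.873.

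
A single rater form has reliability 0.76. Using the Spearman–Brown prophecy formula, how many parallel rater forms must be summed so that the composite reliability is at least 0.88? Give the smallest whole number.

k ≥ ρ*(1−ρ₁)/(ρ₁(1−ρ*)) = 0.88·0.24 / (0.76·0.12) = 2.316.
Smallest integer k = 3.

3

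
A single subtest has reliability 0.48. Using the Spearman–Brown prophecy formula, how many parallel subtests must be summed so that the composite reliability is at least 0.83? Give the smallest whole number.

k ≥ ρ*(1−ρ₁)/(ρ₁(1−ρ*)) = 0.83·0.52 / (0.48·0.17) = 5.289.
Smallest integer k = 6.

6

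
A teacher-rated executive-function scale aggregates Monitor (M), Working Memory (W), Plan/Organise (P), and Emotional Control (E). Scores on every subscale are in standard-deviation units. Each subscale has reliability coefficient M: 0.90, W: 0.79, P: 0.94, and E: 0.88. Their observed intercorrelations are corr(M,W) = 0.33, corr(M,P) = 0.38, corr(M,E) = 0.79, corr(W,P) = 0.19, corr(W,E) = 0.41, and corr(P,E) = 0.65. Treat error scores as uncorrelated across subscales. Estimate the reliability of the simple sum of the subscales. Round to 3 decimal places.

0.948

Var(M+W+P+E) = 4 + 2·[0.33 + 0.38 + 0.79 + 0.19 + 0.41 + 0.65] = 4 + 5.5 = 9.5.
Because errors are independent across components, Cov(Tᵢ,Tⱼ) = Cov(Xᵢ,Xⱼ); the off-diagonal part of the true-score variance is the same as above.
True-score variance = [0.90 + 0.79 + 0.94 + 0.88] + 5.5 = 3.51 + 5.5 = 9.01.
Reliability = 9.01 / 9.5 = 0.948.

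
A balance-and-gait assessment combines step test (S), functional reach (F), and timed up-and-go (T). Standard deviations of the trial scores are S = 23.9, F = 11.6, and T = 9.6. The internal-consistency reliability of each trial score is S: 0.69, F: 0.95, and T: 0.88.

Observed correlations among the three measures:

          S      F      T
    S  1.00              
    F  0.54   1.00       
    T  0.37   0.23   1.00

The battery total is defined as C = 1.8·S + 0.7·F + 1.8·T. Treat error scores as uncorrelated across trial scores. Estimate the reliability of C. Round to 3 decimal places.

Var(C) = 1.8²·23.9² + 0.7²·11.6² + 1.8²·9.6² + 2·[1.26·23.9·11.6·0.54 + 3.24·23.9·9.6·0.37 + 1.26·11.6·9.6·0.23] = 2215.25 + 991.918 = 3207.17.
Because errors are independent across components, Cov(Tᵢ,Tⱼ) = Cov(Xᵢ,Xⱼ); the off-diagonal part of the true-score variance is the same as above.
True-score variance = [1.8²·23.9²·0.69 + 0.7²·11.6²·0.95 + 1.8²·9.6²·0.88] + 991.918 = 1602.4 + 991.918 = 2594.32.
Reliability = 2594.32 / 3207.17 = 0.809.

0.809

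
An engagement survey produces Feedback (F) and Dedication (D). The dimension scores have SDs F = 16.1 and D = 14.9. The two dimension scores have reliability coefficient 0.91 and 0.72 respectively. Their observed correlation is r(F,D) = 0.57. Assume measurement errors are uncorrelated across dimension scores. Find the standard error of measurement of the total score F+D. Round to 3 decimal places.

9.246

Var(total) = 481.22 + 273.475 = 754.695.
True-score variance = 395.728 + 273.475 = 669.203, so reliability = 0.8867.
Error variance = 754.695 − 669.203 = 85.4917; SEM = √85.4917 = 9.246.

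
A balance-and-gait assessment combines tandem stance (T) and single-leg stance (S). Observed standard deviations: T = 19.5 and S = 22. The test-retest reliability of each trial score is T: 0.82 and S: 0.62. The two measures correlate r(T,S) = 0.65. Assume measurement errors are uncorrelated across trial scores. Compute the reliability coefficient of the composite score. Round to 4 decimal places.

0.8225

Var(T+S) = 19.5² + 22² + 2·[19.5·22·0.65] = 864.25 + 557.7 = 1421.95.
With uncorrelated errors the cross-covariances are all true-score covariance, so they carry over unchanged; only the diagonal terms shrink to ρᵢσᵢ².
True-score variance = [19.5²·0.82 + 22²·0.62] + 557.7 = 611.885 + 557.7 = 1169.59.
Reliability = 1169.59 / 1421.95 = 0.8225.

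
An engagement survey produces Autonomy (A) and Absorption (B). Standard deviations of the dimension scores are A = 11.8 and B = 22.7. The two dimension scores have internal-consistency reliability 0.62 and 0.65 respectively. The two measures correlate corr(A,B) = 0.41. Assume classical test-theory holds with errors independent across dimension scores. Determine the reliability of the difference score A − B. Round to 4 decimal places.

0.4636

Var(A−B) = 11.8² + 22.7² − 2·11.8·22.7·0.41 = 654.53 − 219.645 = 434.885.
Because errors are independent across components, Cov(Tᵢ,Tⱼ) = Cov(Xᵢ,Xⱼ); the off-diagonal part of the true-score variance is the same as above.
True-score variance = [11.8²·0.62 + 22.7²·0.65] − 219.645 = 421.267 − 219.645 = 201.622.
Reliability = 201.622 / 434.885 = 0.4636.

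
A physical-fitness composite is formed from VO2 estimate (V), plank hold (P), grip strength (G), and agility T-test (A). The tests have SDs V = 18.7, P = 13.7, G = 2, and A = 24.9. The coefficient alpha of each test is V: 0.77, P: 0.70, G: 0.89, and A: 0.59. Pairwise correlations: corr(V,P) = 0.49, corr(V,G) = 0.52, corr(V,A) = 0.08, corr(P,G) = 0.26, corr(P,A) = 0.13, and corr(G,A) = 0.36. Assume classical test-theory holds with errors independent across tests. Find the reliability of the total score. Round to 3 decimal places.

0.765

Var(V+P+G+A) = 18.7² + 13.7² + 2² + 24.9² + 2·[18.7·13.7·0.49 + 18.7·2·0.52 + 18.7·24.9·0.08 + 13.7·2·0.26 + 13.7·24.9·0.13 + 2·24.9·0.36] = 1161.39 + 503.261 = 1664.65.
Under uncorrelated errors the observed covariances equal the true-score covariances, so only the own-variance terms attenuate.
True-score variance = [18.7²·0.77 + 13.7²·0.70 + 2²·0.89 + 24.9²·0.59] + 503.261 = 770.01 + 503.261 = 1273.27.
Reliability = 1273.27 / 1664.65 = 0.765.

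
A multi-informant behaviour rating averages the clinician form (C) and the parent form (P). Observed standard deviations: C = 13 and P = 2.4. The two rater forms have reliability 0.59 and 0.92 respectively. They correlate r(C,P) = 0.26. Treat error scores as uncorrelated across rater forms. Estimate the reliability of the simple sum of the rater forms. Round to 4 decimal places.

0.6348

Var(C+P) = 13² + 2.4² + 2·[13·2.4·0.26] = 174.76 + 16.224 = 190.984.
Under uncorrelated errors the observed covariances equal the true-score covariances, so only the own-variance terms attenuate.
True-score variance = [13²·0.59 + 2.4²·0.92] + 16.224 = 105.009 + 16.224 = 121.233.
Reliability = 121.233 / 190.984 = 0.6348.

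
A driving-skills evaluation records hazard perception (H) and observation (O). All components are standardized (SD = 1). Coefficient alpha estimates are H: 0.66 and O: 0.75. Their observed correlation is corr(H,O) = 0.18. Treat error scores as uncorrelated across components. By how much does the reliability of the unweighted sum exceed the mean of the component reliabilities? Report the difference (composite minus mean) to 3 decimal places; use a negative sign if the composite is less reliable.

Var(sum) = 2 + 0.36 = 2.36; true-score variance = 1.41 + 0.36 = 1.77; composite reliability = 0.7500.
Mean component reliability = 0.7050.
Difference = 0.7500 − 0.7050 = 0.045.

0.045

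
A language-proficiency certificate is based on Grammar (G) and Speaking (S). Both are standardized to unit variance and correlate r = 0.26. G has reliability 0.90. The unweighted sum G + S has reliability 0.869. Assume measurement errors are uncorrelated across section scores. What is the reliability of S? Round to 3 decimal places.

Var(G+S) = 2 + 2·0.26 = 2.520.
True-score variance = ρ_G + ρ_S + 2·0.26, so 0.869 = (0.90 + ρ_S + 0.52) / 2.520.
ρ_S = 0.869·2.520 − 0.90 − 0.52 = 0.770.

0.770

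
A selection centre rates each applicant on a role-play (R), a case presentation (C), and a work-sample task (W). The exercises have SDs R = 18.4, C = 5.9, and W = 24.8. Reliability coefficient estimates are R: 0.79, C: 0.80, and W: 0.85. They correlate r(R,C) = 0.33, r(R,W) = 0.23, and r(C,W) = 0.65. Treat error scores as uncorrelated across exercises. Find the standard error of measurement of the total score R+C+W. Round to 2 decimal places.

Var(total) = 988.41 + 471.773 = 1460.18.
True-score variance = 818.094 + 471.773 = 1289.87, so reliability = 0.8834.
Error variance = 1460.18 − 1289.87 = 170.316; SEM = √170.316 = 13.05.

13.05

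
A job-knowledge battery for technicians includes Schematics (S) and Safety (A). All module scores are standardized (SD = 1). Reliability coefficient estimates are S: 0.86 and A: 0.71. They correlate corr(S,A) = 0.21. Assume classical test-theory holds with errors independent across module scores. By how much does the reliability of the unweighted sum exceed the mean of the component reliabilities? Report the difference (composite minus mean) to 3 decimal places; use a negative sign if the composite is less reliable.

0.037

Var(sum) = 2 + 0.42 = 2.42; true-score variance = 1.57 + 0.42 = 1.99; composite reliability = 0.8223.
Mean component reliability = 0.7850.
Difference = 0.8223 − 0.7850 = 0.037.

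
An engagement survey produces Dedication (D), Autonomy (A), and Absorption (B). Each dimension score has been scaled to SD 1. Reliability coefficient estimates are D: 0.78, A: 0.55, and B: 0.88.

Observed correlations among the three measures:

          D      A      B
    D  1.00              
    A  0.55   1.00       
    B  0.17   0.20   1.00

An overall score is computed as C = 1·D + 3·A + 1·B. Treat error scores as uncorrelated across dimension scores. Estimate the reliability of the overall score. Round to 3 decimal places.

0.723

Var(C) = 1 + 3² + 1 + 2·[3·0.55 + 0.17 + 3·0.20] = 11 + 4.84 = 15.84.
With uncorrelated errors the cross-covariances are all true-score covariance, so they carry over unchanged; only the diagonal terms shrink to ρᵢσᵢ².
True-score variance = [0.78 + 3²·0.55 + 0.88] + 4.84 = 6.61 + 4.84 = 11.45.
Reliability = 11.45 / 15.84 = 0.723.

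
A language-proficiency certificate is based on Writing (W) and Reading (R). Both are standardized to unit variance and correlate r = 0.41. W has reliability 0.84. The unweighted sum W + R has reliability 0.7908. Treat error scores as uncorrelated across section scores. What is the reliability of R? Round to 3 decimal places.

0.570

Var(W+R) = 2 + 2·0.41 = 2.820.
True-score variance = ρ_W + ρ_R + 2·0.41, so 0.7908 = (0.84 + ρ_R + 0.82) / 2.820.
ρ_R = 0.7908·2.820 − 0.84 − 0.82 = 0.570.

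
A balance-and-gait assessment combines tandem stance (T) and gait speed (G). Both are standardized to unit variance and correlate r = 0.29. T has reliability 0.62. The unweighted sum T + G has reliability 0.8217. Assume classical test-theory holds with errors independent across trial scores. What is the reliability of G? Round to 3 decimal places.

Var(T+G) = 2 + 2·0.29 = 2.580.
True-score variance = ρ_T + ρ_G + 2·0.29, so 0.8217 = (0.62 + ρ_G + 0.58) / 2.580.
ρ_G = 0.8217·2.580 − 0.62 − 0.58 = 0.920.

0.920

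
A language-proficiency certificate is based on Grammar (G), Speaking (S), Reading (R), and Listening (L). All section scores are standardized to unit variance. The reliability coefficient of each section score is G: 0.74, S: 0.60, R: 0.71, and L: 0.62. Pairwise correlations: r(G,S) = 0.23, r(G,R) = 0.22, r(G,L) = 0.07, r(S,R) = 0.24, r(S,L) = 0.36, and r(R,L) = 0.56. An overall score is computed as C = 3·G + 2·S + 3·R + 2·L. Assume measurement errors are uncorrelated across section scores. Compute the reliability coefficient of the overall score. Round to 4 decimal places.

Var(C) = 3² + 2² + 3² + 2² + 2·[6·0.23 + 9·0.22 + 6·0.07 + 6·0.24 + 4·0.36 + 6·0.56] = 26 + 20.04 = 46.04.
With uncorrelated errors the cross-covariances are all true-score covariance, so they carry over unchanged; only the diagonal terms shrink to ρᵢσᵢ².
True-score variance = [3²·0.74 + 2²·0.60 + 3²·0.71 + 2²·0.62] + 20.04 = 17.93 + 20.04 = 37.97.
Reliability = 37.97 / 46.04 = 0.8247.

0.8247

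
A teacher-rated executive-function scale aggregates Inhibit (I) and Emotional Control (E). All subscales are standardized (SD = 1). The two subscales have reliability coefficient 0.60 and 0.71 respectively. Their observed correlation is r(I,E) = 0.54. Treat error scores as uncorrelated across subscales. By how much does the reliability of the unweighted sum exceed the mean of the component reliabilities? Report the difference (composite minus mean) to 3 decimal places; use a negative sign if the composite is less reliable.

Var(sum) = 2 + 1.08 = 3.08; true-score variance = 1.31 + 1.08 = 2.39; composite reliability = 0.7760.
Mean component reliability = 0.6550.
Difference = 0.7760 − 0.6550 = 0.121.

0.121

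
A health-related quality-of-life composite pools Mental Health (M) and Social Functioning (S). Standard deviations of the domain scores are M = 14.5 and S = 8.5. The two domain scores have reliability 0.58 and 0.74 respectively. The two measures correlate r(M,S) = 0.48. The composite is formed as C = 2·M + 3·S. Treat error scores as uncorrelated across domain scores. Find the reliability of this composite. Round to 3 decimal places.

Var(C) = 2²·14.5² + 3²·8.5² + 2·[6·14.5·8.5·0.48] = 1491.25 + 709.92 = 2201.17.
With uncorrelated errors the cross-covariances are all true-score covariance, so they carry over unchanged; only the diagonal terms shrink to ρᵢσᵢ².
True-score variance = [2²·14.5²·0.58 + 3²·8.5²·0.74] + 709.92 = 968.965 + 709.92 = 1678.88.
Reliability = 1678.88 / 2201.17 = 0.763.

0.763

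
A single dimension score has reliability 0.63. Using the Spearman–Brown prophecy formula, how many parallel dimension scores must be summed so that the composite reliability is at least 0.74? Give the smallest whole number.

k ≥ ρ*(1−ρ₁)/(ρ₁(1−ρ*)) = 0.74·0.37 / (0.63·0.26) = 1.672.
Smallest integer k = 2.

2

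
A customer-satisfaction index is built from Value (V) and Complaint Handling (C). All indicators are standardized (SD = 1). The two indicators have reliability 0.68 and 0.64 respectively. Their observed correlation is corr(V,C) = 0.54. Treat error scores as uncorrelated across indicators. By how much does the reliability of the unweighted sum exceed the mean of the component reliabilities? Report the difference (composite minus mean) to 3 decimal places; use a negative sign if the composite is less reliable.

0.119

Var(sum) = 2 + 1.08 = 3.08; true-score variance = 1.32 + 1.08 = 2.4; composite reliability = 0.7792.
Mean component reliability = 0.6600.
Difference = 0.7792 − 0.6600 = 0.119.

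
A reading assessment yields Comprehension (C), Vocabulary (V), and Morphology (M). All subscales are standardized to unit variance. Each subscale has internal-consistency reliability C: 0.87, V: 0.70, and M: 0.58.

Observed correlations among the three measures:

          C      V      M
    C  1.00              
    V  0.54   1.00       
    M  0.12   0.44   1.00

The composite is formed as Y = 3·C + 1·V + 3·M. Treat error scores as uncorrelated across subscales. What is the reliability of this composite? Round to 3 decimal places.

0.806

Var(Y) = 3² + 1 + 3² + 2·[3·0.54 + 9·0.12 + 3·0.44] = 19 + 8.04 = 27.04.
Under uncorrelated errors the observed covariances equal the true-score covariances, so only the own-variance terms attenuate.
True-score variance = [3²·0.87 + 0.70 + 3²·0.58] + 8.04 = 13.75 + 8.04 = 21.79.
Reliability = 21.79 / 27.04 = 0.806.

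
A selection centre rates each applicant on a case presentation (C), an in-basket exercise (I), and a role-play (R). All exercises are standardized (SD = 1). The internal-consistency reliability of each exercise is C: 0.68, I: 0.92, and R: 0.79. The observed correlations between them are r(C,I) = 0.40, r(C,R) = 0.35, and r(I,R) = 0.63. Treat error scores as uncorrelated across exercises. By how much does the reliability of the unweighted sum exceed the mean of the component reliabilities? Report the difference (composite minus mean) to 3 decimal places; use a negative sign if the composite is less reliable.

Var(sum) = 3 + 2.76 = 5.76; true-score variance = 2.39 + 2.76 = 5.15; composite reliability = 0.8941.
Mean component reliability = 0.7967.
Difference = 0.8941 − 0.7967 = 0.097.

0.097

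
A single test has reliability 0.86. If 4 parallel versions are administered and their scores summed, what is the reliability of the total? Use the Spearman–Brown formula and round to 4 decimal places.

0.9609

ρ_k = kρ / (1 + (k−1)ρ) = 4·0.86 / (1 + 3·0.86) = 3.440 / 3.580 = 0.9609.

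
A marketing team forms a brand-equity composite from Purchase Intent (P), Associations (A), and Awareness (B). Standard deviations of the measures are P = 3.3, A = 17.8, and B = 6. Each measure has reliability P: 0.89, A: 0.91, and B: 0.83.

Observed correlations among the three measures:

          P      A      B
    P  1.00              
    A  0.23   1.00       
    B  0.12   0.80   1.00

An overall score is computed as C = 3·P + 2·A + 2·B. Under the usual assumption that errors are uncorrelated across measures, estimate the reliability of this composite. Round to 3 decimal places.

0.937

Var(C) = 3²·3.3² + 2²·17.8² + 2²·6² + 2·[6·3.3·17.8·0.23 + 6·3.3·6·0.12 + 4·17.8·6·0.80] = 1509.37 + 874.154 = 2383.52.
Under uncorrelated errors the observed covariances equal the true-score covariances, so only the own-variance terms attenuate.
True-score variance = [3²·3.3²·0.89 + 2²·17.8²·0.91 + 2²·6²·0.83] + 874.154 = 1360.05 + 874.154 = 2234.2.
Reliability = 2234.2 / 2383.52 = 0.937.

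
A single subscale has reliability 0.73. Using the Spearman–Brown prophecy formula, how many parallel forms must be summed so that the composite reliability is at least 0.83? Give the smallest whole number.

2

k ≥ ρ*(1−ρ₁)/(ρ₁(1−ρ*)) = 0.83·0.27 / (0.73·0.17) = 1.806.
Smallest integer k = 2.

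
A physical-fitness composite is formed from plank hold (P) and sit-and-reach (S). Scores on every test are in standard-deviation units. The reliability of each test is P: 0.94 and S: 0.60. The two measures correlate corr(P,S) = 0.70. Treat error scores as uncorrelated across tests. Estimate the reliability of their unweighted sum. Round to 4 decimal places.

0.8647

Var(P+S) = 2 + 2·[0.70] = 2 + 1.4 = 3.4.
Because errors are independent across components, Cov(Tᵢ,Tⱼ) = Cov(Xᵢ,Xⱼ); the off-diagonal part of the true-score variance is the same as above.
True-score variance = [0.94 + 0.60] + 1.4 = 1.54 + 1.4 = 2.94.
Reliability = 2.94 / 3.4 = 0.8647.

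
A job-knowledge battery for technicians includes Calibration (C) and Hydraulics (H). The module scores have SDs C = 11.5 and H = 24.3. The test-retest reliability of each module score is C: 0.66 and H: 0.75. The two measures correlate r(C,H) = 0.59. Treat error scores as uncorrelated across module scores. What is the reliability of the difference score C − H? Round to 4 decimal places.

0.5099

Var(C−H) = 11.5² + 24.3² − 2·11.5·24.3·0.59 = 722.74 − 329.751 = 392.989.
Because errors are independent across components, Cov(Tᵢ,Tⱼ) = Cov(Xᵢ,Xⱼ); the off-diagonal part of the true-score variance is the same as above.
True-score variance = [11.5²·0.66 + 24.3²·0.75] − 329.751 = 530.153 − 329.751 = 200.402.
Reliability = 200.402 / 392.989 = 0.5099.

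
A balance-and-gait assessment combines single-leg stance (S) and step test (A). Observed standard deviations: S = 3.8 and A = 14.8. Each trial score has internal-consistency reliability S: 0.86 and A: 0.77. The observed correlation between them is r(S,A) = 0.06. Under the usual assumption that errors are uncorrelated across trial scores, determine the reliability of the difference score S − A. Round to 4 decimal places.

Var(S−A) = 3.8² + 14.8² − 2·3.8·14.8·0.06 = 233.48 − 6.7488 = 226.731.
Because errors are independent across components, Cov(Tᵢ,Tⱼ) = Cov(Xᵢ,Xⱼ); the off-diagonal part of the true-score variance is the same as above.
True-score variance = [3.8²·0.86 + 14.8²·0.77] − 6.7488 = 181.079 − 6.7488 = 174.33.
Reliability = 174.33 / 226.731 = 0.7689.

0.7689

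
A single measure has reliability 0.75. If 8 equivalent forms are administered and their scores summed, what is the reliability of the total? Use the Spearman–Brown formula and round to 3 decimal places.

0.960

ρ_k = kρ / (1 + (k−1)ρ) = 8·0.75 / (1 + 7·0.75) = 6.000 / 6.250 = 0.960.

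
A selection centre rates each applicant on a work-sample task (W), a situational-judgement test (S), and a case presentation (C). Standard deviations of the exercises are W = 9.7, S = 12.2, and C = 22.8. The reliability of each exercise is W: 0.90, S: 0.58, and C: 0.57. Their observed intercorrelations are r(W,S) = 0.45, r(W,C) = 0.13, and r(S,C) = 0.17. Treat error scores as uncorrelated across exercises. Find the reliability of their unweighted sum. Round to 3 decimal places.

0.711

Var(W+S+C) = 9.7² + 12.2² + 22.8² + 2·[9.7·12.2·0.45 + 9.7·22.8·0.13 + 12.2·22.8·0.17] = 762.77 + 258.582 = 1021.35.
With uncorrelated errors the cross-covariances are all true-score covariance, so they carry over unchanged; only the diagonal terms shrink to ρᵢσᵢ².
True-score variance = [9.7²·0.90 + 12.2²·0.58 + 22.8²·0.57] + 258.582 = 467.317 + 258.582 = 725.899.
Reliability = 725.899 / 1021.35 = 0.711.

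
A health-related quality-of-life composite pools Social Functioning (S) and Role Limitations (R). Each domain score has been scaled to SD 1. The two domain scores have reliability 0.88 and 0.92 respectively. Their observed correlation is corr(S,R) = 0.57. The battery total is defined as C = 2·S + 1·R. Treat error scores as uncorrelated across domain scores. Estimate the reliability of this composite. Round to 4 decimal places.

0.9231

Var(C) = 2² + 1 + 2·[2·0.57] = 5 + 2.28 = 7.28.
Because errors are independent across components, Cov(Tᵢ,Tⱼ) = Cov(Xᵢ,Xⱼ); the off-diagonal part of the true-score variance is the same as above.
True-score variance = [2²·0.88 + 0.92] + 2.28 = 4.44 + 2.28 = 6.72.
Reliability = 6.72 / 7.28 = 0.9231.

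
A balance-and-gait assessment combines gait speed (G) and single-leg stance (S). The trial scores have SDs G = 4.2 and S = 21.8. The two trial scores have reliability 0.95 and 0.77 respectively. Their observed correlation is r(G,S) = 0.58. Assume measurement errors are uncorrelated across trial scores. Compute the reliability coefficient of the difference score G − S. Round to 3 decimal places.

Var(G−S) = 4.2² + 21.8² − 2·4.2·21.8·0.58 = 492.88 − 106.21 = 386.67.
With uncorrelated errors the cross-covariances are all true-score covariance, so they carry over unchanged; only the diagonal terms shrink to ρᵢσᵢ².
True-score variance = [4.2²·0.95 + 21.8²·0.77] − 106.21 = 382.693 − 106.21 = 276.483.
Reliability = 276.483 / 386.67 = 0.715.

0.715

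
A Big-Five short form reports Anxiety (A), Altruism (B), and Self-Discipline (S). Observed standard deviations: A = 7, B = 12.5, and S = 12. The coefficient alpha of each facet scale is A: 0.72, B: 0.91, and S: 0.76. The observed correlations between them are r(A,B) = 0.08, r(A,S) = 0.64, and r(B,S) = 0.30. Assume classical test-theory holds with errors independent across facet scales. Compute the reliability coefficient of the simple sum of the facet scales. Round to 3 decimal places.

0.889

Var(A+B+S) = 7² + 12.5² + 12² + 2·[7·12.5·0.08 + 7·12·0.64 + 12.5·12·0.30] = 349.25 + 211.52 = 560.77.
Because errors are independent across components, Cov(Tᵢ,Tⱼ) = Cov(Xᵢ,Xⱼ); the off-diagonal part of the true-score variance is the same as above.
True-score variance = [7²·0.72 + 12.5²·0.91 + 12²·0.76] + 211.52 = 286.908 + 211.52 = 498.428.
Reliability = 498.428 / 560.77 = 0.889.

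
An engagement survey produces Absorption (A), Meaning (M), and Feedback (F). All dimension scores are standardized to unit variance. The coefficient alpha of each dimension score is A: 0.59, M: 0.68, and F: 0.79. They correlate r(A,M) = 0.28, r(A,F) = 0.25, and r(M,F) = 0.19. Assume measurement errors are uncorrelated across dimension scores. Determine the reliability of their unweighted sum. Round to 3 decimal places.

Var(A+M+F) = 3 + 2·[0.28 + 0.25 + 0.19] = 3 + 1.44 = 4.44.
Because errors are independent across components, Cov(Tᵢ,Tⱼ) = Cov(Xᵢ,Xⱼ); the off-diagonal part of the true-score variance is the same as above.
True-score variance = [0.59 + 0.68 + 0.79] + 1.44 = 2.06 + 1.44 = 3.5.
Reliability = 3.5 / 4.44 = 0.788.

0.788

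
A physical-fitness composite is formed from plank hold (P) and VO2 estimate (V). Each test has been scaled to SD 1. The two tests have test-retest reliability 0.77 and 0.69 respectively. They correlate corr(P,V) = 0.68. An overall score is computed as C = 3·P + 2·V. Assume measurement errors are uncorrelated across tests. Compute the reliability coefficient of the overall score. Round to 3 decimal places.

Var(C) = 3² + 2² + 2·[6·0.68] = 13 + 8.16 = 21.16.
Under uncorrelated errors the observed covariances equal the true-score covariances, so only the own-variance terms attenuate.
True-score variance = [3²·0.77 + 2²·0.69] + 8.16 = 9.69 + 8.16 = 17.85.
Reliability = 17.85 / 21.16 = 0.844.

0.844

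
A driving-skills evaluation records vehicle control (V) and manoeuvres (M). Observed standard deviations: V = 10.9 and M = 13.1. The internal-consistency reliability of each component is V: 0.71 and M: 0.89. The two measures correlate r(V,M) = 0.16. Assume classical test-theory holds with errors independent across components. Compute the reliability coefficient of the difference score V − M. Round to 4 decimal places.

0.7821

Var(V−M) = 10.9² + 13.1² − 2·10.9·13.1·0.16 = 290.42 − 45.6928 = 244.727.
Under uncorrelated errors the observed covariances equal the true-score covariances, so only the own-variance terms attenuate.
True-score variance = [10.9²·0.71 + 13.1²·0.89] − 45.6928 = 237.088 − 45.6928 = 191.395.
Reliability = 191.395 / 244.727 = 0.7821.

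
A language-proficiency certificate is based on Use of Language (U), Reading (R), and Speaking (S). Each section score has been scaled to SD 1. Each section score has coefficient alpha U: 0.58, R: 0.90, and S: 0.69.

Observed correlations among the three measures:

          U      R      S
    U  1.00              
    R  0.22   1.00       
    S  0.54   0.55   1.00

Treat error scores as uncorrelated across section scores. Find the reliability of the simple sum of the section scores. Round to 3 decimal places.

0.852

Var(U+R+S) = 3 + 2·[0.22 + 0.54 + 0.55] = 3 + 2.62 = 5.62.
Under uncorrelated errors the observed covariances equal the true-score covariances, so only the own-variance terms attenuate.
True-score variance = [0.58 + 0.90 + 0.69] + 2.62 = 2.17 + 2.62 = 4.79.
Reliability = 4.79 / 5.62 = 0.852.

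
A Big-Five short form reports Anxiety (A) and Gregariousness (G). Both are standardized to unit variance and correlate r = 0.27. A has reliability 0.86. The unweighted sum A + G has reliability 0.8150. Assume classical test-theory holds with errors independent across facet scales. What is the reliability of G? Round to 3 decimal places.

Var(A+G) = 2 + 2·0.27 = 2.540.
True-score variance = ρ_A + ρ_G + 2·0.27, so 0.8150 = (0.86 + ρ_G + 0.54) / 2.540.
ρ_G = 0.8150·2.540 − 0.86 − 0.54 = 0.670.

0.670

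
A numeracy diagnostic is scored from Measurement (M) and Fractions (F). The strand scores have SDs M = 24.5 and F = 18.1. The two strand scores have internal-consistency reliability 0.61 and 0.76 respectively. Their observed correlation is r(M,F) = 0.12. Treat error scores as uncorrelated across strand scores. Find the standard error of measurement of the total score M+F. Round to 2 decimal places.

17.68

Var(total) = 927.86 + 106.428 = 1034.29.
True-score variance = 615.136 + 106.428 = 721.564, so reliability = 0.6976.
Error variance = 1034.29 − 721.564 = 312.724; SEM = √312.724 = 17.68.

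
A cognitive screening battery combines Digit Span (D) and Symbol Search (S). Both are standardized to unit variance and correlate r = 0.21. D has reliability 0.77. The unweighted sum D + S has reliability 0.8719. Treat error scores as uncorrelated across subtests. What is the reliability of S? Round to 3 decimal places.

Var(D+S) = 2 + 2·0.21 = 2.420.
True-score variance = ρ_D + ρ_S + 2·0.21, so 0.8719 = (0.77 + ρ_S + 0.42) / 2.420.
ρ_S = 0.8719·2.420 − 0.77 − 0.42 = 0.920.

0.920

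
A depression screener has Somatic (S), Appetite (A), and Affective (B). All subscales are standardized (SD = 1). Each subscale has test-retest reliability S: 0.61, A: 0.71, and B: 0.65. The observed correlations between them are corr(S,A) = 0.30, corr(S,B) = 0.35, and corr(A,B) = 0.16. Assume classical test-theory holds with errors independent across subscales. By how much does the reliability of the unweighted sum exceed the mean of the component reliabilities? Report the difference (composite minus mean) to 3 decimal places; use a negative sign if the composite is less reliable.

Var(sum) = 3 + 1.62 = 4.62; true-score variance = 1.97 + 1.62 = 3.59; composite reliability = 0.7771.
Mean component reliability = 0.6567.
Difference = 0.7771 − 0.6567 = 0.120.

0.120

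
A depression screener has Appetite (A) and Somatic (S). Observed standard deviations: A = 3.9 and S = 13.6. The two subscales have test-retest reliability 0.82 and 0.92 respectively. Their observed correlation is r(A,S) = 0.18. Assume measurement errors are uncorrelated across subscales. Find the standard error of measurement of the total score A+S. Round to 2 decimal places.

4.19

Var(total) = 200.17 + 19.0944 = 219.264.
True-score variance = 182.635 + 19.0944 = 201.73, so reliability = 0.9200.
Error variance = 219.264 − 201.73 = 17.5346; SEM = √17.5346 = 4.19.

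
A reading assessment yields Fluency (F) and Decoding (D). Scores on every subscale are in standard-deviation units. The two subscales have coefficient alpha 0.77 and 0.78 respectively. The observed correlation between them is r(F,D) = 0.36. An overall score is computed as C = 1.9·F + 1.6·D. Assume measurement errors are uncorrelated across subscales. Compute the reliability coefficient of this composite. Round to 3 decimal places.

0.833

Var(C) = 1.9² + 1.6² + 2·[3.04·0.36] = 6.17 + 2.1888 = 8.3588.
Under uncorrelated errors the observed covariances equal the true-score covariances, so only the own-variance terms attenuate.
True-score variance = [1.9²·0.77 + 1.6²·0.78] + 2.1888 = 4.7765 + 2.1888 = 6.9653.
Reliability = 6.9653 / 8.3588 = 0.833.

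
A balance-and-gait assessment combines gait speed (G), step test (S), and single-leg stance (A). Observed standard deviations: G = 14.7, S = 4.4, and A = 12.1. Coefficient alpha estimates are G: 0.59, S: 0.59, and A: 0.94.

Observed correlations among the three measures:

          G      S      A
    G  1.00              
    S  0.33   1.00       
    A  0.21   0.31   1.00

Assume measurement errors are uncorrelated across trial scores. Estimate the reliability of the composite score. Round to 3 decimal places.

Var(G+S+A) = 14.7² + 4.4² + 12.1² + 2·[14.7·4.4·0.33 + 14.7·12.1·0.21 + 4.4·12.1·0.31] = 381.86 + 150.403 = 532.263.
Under uncorrelated errors the observed covariances equal the true-score covariances, so only the own-variance terms attenuate.
True-score variance = [14.7²·0.59 + 4.4²·0.59 + 12.1²·0.94] + 150.403 = 276.541 + 150.403 = 426.944.
Reliability = 426.944 / 532.263 = 0.802.

0.802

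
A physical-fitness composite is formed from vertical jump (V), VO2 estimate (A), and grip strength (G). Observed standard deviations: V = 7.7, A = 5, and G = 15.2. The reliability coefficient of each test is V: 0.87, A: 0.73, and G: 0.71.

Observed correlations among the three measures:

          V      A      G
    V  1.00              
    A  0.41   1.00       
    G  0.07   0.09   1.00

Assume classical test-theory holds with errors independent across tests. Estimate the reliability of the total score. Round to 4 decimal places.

Var(V+A+G) = 7.7² + 5² + 15.2² + 2·[7.7·5·0.41 + 7.7·15.2·0.07 + 5·15.2·0.09] = 315.33 + 61.6356 = 376.966.
With uncorrelated errors the cross-covariances are all true-score covariance, so they carry over unchanged; only the diagonal terms shrink to ρᵢσᵢ².
True-score variance = [7.7²·0.87 + 5²·0.73 + 15.2²·0.71] + 61.6356 = 233.871 + 61.6356 = 295.506.
Reliability = 295.506 / 376.966 = 0.7839.

0.7839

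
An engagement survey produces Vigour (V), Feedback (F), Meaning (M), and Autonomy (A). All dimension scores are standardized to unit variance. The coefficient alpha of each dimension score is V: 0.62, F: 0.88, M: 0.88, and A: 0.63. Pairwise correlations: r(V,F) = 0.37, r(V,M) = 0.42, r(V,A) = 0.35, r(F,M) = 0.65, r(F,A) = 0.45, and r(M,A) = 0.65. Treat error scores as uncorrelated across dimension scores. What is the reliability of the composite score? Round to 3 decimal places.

Var(V+F+M+A) = 4 + 2·[0.37 + 0.42 + 0.35 + 0.65 + 0.45 + 0.65] = 4 + 5.78 = 9.78.
Because errors are independent across components, Cov(Tᵢ,Tⱼ) = Cov(Xᵢ,Xⱼ); the off-diagonal part of the true-score variance is the same as above.
True-score variance = [0.62 + 0.88 + 0.88 + 0.63] + 5.78 = 3.01 + 5.78 = 8.79.
Reliability = 8.79 / 9.78 = 0.899.

0.899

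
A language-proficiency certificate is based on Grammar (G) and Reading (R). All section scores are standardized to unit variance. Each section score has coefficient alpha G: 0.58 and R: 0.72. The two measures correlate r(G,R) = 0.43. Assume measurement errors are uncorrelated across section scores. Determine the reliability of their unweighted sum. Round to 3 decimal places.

Var(G+R) = 2 + 2·[0.43] = 2 + 0.86 = 2.86.
With uncorrelated errors the cross-covariances are all true-score covariance, so they carry over unchanged; only the diagonal terms shrink to ρᵢσᵢ².
True-score variance = [0.58 + 0.72] + 0.86 = 1.3 + 0.86 = 2.16.
Reliability = 2.16 / 2.86 = 0.755.

0.755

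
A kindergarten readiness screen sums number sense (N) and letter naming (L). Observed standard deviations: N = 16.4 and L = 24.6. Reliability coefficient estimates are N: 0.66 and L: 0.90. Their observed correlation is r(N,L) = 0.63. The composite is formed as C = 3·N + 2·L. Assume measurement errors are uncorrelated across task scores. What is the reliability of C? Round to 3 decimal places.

Var(C) = 3²·16.4² + 2²·24.6² + 2·[6·16.4·24.6·0.63] = 4841.28 + 3050.01 = 7891.29.
Under uncorrelated errors the observed covariances equal the true-score covariances, so only the own-variance terms attenuate.
True-score variance = [3²·16.4²·0.66 + 2²·24.6²·0.90] + 3050.01 = 3776.2 + 3050.01 = 6826.2.
Reliability = 6826.2 / 7891.29 = 0.865.

0.865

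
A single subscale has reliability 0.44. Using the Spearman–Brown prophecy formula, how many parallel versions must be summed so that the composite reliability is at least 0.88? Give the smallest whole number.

10

k ≥ ρ*(1−ρ₁)/(ρ₁(1−ρ*)) = 0.88·0.56 / (0.44·0.12) = 9.333.
Smallest integer k = 10.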